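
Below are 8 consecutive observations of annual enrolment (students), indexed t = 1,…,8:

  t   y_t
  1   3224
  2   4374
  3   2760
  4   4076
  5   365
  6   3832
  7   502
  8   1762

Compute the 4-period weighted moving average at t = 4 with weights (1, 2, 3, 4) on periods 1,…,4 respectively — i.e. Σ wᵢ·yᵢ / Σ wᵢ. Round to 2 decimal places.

Weighted sum: 1·3224 + 2·4374 + 3·2760 + 4·4076 = 3224 + 8748 + 8280 + 16304 = 36556
Weight total: 1 + 2 + 3 + 4 = 10
WMA = 36556 / 10 = 3655.60

3655.60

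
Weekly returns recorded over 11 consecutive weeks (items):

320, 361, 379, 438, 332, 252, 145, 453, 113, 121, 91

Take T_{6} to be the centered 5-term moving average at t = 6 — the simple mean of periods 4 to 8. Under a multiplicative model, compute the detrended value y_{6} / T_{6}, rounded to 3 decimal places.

0.778

Trend T_6 = (438 + 332 + 252 + 145 + 453) / 5 = 1620/5 = 324.00000
Ratio to trend: 252 / 324.00000 = 0.778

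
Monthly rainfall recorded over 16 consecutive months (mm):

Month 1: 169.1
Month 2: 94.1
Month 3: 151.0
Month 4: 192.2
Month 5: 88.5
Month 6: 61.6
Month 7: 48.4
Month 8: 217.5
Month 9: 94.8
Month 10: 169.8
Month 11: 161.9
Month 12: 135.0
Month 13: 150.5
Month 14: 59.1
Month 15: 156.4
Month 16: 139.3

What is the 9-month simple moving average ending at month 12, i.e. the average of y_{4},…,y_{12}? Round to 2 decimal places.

129.97

Sum of periods 4–12: 192.2 + 88.5 + 61.6 + 48.4 + 217.5 + 94.8 + 169.8 + 161.9 + 135.0 = 1169.7
Divide by 9: 1169.7 / 9 = 129.97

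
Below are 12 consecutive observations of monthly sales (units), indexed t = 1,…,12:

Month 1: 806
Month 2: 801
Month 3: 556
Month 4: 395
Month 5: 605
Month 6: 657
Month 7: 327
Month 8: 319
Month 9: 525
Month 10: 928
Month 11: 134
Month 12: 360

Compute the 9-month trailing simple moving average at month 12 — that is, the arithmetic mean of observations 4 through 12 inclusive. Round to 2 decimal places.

472.22

Sum of periods 4–12: 395 + 605 + 657 + 327 + 319 + 525 + 928 + 134 + 360 = 4250
Divide by 9: 4250 / 9 = 472.22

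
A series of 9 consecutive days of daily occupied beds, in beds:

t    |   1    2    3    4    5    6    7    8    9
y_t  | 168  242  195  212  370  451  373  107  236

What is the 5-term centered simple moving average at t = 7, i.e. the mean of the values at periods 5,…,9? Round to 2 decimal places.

Sum of periods 5–9: 370 + 451 + 373 + 107 + 236 = 1537
Divide by 5: 1537 / 5 = 307.40

307.40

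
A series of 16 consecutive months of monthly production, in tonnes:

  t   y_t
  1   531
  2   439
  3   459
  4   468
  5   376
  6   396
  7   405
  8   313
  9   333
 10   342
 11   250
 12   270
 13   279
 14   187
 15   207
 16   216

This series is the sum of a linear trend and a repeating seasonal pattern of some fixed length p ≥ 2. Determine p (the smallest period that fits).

3

First differences y_{t+1} − y_t: -92, 20, 9, -92, 20, 9, -92, 20, …
The difference pattern repeats every 3 terms and not for any smaller step, so p = 3.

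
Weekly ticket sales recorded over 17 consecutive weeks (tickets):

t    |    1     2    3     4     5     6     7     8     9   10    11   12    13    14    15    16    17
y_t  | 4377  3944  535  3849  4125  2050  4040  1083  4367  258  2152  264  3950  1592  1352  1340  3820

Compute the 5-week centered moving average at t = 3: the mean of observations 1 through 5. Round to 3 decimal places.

Sum of periods 1–5: 4377 + 3944 + 535 + 3849 + 4125 = 16830
Divide by 5: 16830 / 5 = 3366.000

3366.000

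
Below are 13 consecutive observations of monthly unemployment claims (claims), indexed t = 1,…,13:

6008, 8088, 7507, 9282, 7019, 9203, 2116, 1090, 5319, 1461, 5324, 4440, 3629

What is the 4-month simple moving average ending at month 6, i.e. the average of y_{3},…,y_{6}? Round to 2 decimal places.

8252.75

Sum of periods 3–6: 7507 + 9282 + 7019 + 9203 = 33011
Divide by 4: 33011 / 4 = 8252.75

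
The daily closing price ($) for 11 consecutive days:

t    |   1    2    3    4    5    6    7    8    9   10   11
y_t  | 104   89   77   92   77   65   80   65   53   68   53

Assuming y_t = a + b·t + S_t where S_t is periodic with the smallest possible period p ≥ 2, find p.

3

First differences y_{t+1} − y_t: -15, -12, 15, -15, -12, 15, -15, -12, …
The difference pattern repeats every 3 terms and not for any smaller step, so p = 3.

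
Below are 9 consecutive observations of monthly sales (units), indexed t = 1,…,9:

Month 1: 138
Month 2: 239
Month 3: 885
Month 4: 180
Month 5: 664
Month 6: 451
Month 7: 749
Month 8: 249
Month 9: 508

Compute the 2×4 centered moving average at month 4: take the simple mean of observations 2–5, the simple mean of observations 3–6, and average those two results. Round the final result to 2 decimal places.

Sum over 2–5: 239 + 885 + 180 + 664 = 1968
Sum over 3–6: 885 + 180 + 664 + 451 = 2180
CMA at t=4 = (1968 + 2180) / (2·4) = 4148 / 8 = 518.50

518.50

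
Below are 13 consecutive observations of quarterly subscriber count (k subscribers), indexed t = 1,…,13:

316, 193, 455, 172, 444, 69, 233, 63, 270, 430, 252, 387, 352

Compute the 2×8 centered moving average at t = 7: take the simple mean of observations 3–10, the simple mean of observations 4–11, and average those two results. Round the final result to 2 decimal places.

254.31

Sum over 3–10: 455 + 172 + 444 + 69 + 233 + 63 + 270 + 430 = 2136
Sum over 4–11: 172 + 444 + 69 + 233 + 63 + 270 + 430 + 252 = 1933
CMA at t=7 = (2136 + 1933) / (2·8) = 4069 / 16 = 254.31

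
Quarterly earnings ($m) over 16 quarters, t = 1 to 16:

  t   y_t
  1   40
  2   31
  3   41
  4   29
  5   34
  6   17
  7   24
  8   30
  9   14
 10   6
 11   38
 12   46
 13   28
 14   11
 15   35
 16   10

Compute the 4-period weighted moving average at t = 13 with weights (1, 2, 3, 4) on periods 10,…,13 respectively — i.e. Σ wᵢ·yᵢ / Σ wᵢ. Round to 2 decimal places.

33.20

Weighted sum: 1·6 + 2·38 + 3·46 + 4·28 = 6 + 76 + 138 + 112 = 332
Weight total: 1 + 2 + 3 + 4 = 10
WMA = 332 / 10 = 33.20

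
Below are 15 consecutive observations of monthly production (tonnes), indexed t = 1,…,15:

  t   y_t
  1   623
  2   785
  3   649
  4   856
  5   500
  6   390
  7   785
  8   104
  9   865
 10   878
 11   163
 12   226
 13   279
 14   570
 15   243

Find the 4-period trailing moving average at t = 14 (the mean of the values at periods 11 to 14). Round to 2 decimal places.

309.50

Sum of periods 11–14: 163 + 226 + 279 + 570 = 1238
Divide by 4: 1238 / 4 = 309.50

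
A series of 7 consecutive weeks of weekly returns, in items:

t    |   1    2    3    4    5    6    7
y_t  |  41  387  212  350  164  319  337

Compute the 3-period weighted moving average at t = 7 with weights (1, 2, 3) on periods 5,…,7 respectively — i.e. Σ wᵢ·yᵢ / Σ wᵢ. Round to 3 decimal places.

302.167

Weighted sum: 1·164 + 2·319 + 3·337 = 164 + 638 + 1011 = 1813
Weight total: 1 + 2 + 3 = 6
WMA = 1813 / 6 = 302.167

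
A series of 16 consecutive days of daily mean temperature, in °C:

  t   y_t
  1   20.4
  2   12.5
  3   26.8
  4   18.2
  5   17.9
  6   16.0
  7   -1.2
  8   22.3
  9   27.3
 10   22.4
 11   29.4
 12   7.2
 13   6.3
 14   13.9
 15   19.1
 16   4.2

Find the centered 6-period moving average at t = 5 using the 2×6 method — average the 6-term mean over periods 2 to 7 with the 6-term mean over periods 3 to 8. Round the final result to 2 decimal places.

15.85

Sum over 2–7: 12.5 + 26.8 + 18.2 + 17.9 + 16.0 + (-1.2) = 90.2
Sum over 3–8: 26.8 + 18.2 + 17.9 + 16.0 + (-1.2) + 22.3 = 100.0
CMA at t=5 = (90.2 + 100.0) / (2·6) = 190.2 / 12 = 15.85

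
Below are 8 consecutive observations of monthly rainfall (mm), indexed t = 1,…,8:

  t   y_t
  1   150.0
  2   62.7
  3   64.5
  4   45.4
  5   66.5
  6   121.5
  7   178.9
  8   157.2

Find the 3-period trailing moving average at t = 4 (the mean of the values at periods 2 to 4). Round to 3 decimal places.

Sum of periods 2–4: 62.7 + 64.5 + 45.4 = 172.6
Divide by 3: 172.6 / 3 = 57.533

57.533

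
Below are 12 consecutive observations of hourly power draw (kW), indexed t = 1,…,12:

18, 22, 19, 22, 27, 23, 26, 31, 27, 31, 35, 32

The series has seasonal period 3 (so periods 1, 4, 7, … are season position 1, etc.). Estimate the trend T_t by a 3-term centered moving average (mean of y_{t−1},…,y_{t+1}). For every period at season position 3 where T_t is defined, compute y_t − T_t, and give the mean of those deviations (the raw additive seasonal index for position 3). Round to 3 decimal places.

-2.333

Season position 3 occurs at t = 3, 6, 9 (where T_t is defined).
t=3: T_3 = 21.00000; y_3 − T_3 = 19 − 21.00000 = -2.00000
t=6: T_6 = 25.33333; y_6 − T_6 = 23 − 25.33333 = -2.33333
t=9: T_9 = 29.66667; y_9 − T_9 = 27 − 29.66667 = -2.66667
Mean deviation: (-2.00000 + -2.33333 + -2.66667) / 3 = -2.333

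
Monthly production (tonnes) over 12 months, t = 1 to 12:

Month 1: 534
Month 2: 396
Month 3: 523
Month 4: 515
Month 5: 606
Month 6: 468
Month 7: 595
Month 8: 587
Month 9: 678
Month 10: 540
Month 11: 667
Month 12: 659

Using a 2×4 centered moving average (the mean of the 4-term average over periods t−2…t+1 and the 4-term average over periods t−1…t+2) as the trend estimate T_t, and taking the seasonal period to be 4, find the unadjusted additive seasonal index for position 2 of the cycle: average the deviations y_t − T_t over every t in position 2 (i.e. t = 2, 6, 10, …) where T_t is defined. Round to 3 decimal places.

Season position 2 occurs at t = 6, 10 (where T_t is defined).
t=6: T_6 = 555.00000; y_6 − T_6 = 468 − 555.00000 = -87.00000
t=10: T_10 = 627.00000; y_10 − T_10 = 540 − 627.00000 = -87.00000
Mean deviation: (-87.00000 + -87.00000) / 2 = -87.000

-87.000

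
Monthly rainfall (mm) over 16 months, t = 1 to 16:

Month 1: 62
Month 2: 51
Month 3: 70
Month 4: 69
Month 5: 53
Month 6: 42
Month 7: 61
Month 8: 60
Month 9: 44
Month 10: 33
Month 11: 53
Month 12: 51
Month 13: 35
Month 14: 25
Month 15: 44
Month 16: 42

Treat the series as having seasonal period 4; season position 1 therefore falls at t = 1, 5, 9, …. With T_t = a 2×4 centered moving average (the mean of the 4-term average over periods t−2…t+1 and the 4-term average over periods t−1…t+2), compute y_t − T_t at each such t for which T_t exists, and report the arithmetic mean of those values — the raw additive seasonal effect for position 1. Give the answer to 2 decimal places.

Season position 1 occurs at t = 5, 9, 13 (where T_t is defined).
t=5: T_5 = 57.3750; y_5 − T_5 = 53 − 57.3750 = -4.3750
t=9: T_9 = 48.5000; y_9 − T_9 = 44 − 48.5000 = -4.5000
t=13: T_13 = 39.8750; y_13 − T_13 = 35 − 39.8750 = -4.8750
Mean deviation: (-4.3750 + -4.5000 + -4.8750) / 3 = -4.58

-4.58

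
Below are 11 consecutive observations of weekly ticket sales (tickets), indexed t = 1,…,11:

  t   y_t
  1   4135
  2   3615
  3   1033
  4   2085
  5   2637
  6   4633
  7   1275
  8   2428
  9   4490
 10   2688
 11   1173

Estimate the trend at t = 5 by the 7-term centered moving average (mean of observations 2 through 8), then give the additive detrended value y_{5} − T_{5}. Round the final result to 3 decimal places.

Trend T_5 = (3615 + 1033 + 2085 + 2637 + 4633 + 1275 + 2428) / 7 = 17706/7 = 2529.42857
Detrended value: 2637 − 2529.42857 = 107.571

107.571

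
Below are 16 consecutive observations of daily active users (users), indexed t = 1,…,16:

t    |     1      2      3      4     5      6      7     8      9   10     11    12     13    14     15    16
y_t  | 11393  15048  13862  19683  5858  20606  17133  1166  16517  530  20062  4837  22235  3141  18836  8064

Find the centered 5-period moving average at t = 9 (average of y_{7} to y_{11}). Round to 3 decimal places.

Sum of periods 7–11: 17133 + 1166 + 16517 + 530 + 20062 = 55408
Divide by 5: 55408 / 5 = 11081.600

11081.600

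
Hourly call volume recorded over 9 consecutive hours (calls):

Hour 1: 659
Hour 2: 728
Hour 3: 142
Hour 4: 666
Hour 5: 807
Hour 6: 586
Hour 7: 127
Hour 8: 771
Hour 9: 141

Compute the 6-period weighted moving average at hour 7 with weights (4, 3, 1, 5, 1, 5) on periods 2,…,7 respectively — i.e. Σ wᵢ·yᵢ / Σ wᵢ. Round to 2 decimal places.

Weighted sum: 4·728 + 3·142 + 1·666 + 5·807 + 1·586 + 5·127 = 2912 + 426 + 666 + 4035 + 586 + 635 = 9260
Weight total: 4 + 3 + 1 + 5 + 1 + 5 = 19
WMA = 9260 / 19 = 487.37

487.37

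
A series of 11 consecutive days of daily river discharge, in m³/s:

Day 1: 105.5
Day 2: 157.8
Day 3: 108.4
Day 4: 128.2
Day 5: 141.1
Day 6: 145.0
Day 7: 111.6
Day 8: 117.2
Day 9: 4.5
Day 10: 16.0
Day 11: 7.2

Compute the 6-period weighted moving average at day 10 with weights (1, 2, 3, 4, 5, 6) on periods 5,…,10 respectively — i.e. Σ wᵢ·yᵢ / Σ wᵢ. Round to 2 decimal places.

64.44

Weighted sum: 1·141.1 + 2·145.0 + 3·111.6 + 4·117.2 + 5·4.5 + 6·16.0 = 141.1 + 290.0 + 334.8 + 468.8 + 22.5 + 96.0 = 1353.2
Weight total: 1 + 2 + 3 + 4 + 5 + 6 = 21
WMA = 1353.2 / 21 = 64.44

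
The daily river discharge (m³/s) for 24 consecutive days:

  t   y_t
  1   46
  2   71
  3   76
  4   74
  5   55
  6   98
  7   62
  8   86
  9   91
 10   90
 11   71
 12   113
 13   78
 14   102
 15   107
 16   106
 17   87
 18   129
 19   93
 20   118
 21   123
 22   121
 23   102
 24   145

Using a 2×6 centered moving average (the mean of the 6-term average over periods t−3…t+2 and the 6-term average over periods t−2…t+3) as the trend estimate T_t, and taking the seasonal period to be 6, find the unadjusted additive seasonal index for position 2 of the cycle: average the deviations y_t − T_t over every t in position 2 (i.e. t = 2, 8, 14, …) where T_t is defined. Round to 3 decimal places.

Season position 2 occurs at t = 8, 14, 20 (where T_t is defined).
t=8: T_8 = 81.66667; y_8 − T_8 = 86 − 81.66667 = 4.33333
t=14: T_14 = 97.50000; y_14 − T_14 = 102 − 97.50000 = 4.50000
t=20: T_20 = 113.08333; y_20 − T_20 = 118 − 113.08333 = 4.91667
Mean deviation: (4.33333 + 4.50000 + 4.91667) / 3 = 4.583

4.583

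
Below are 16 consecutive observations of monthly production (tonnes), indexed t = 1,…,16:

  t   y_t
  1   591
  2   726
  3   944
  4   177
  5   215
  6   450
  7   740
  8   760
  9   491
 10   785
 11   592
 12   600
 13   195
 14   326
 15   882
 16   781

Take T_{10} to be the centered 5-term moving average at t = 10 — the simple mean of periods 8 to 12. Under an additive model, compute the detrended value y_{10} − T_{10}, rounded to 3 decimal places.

Trend T_10 = (760 + 491 + 785 + 592 + 600) / 5 = 3228/5 = 645.60000
Detrended value: 785 − 645.60000 = 139.400

139.400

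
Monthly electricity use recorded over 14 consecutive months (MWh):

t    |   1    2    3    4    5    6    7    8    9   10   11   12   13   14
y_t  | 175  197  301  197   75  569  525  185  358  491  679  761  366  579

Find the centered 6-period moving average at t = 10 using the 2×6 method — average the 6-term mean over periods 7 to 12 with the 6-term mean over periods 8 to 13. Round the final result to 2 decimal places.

486.58

Sum over 7–12: 525 + 185 + 358 + 491 + 679 + 761 = 2999
Sum over 8–13: 185 + 358 + 491 + 679 + 761 + 366 = 2840
CMA at t=10 = (2999 + 2840) / (2·6) = 5839 / 12 = 486.58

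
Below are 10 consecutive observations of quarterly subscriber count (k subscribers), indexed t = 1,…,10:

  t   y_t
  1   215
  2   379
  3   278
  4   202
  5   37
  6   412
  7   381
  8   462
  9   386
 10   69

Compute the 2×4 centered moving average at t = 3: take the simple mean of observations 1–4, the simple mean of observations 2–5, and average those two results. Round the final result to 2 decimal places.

Sum over 1–4: 215 + 379 + 278 + 202 = 1074
Sum over 2–5: 379 + 278 + 202 + 37 = 896
CMA at t=3 = (1074 + 896) / (2·4) = 1970 / 8 = 246.25

246.25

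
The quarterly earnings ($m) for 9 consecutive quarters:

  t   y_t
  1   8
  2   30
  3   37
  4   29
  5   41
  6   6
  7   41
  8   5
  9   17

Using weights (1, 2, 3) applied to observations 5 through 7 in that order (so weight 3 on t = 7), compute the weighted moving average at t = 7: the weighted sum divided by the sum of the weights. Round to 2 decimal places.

29.33

Weighted sum: 1·41 + 2·6 + 3·41 = 41 + 12 + 123 = 176
Weight total: 1 + 2 + 3 = 6
WMA = 176 / 6 = 29.33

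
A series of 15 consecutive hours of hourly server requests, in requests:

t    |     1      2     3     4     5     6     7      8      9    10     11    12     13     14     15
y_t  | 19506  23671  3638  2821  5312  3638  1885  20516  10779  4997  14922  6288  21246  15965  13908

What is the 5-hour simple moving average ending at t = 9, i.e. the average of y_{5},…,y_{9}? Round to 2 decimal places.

8426.00

Sum of periods 5–9: 5312 + 3638 + 1885 + 20516 + 10779 = 42130
Divide by 5: 42130 / 5 = 8426.00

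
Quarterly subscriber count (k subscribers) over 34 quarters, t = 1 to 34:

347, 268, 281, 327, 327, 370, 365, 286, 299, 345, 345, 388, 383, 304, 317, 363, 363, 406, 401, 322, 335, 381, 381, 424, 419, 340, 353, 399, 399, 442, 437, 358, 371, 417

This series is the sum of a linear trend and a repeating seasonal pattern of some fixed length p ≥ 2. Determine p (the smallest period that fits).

First differences y_{t+1} − y_t: -79, 13, 46, 0, 43, -5, -79, 13, 46, 0, 43, -5, -79, 13, …
The difference pattern repeats every 6 terms and not for any smaller step, so p = 6.

6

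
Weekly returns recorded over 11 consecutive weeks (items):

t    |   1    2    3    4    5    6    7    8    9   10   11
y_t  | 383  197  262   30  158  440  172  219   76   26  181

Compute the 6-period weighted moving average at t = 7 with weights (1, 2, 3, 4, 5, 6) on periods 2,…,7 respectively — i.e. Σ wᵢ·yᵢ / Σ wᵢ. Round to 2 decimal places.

Weighted sum: 1·197 + 2·262 + 3·30 + 4·158 + 5·440 + 6·172 = 197 + 524 + 90 + 632 + 2200 + 1032 = 4675
Weight total: 1 + 2 + 3 + 4 + 5 + 6 = 21
WMA = 4675 / 21 = 222.62

222.62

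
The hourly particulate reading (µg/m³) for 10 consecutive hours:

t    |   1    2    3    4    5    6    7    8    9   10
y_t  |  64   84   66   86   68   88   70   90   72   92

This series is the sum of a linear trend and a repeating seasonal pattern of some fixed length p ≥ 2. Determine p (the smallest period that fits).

2

First differences y_{t+1} − y_t: 20, -18, 20, -18, 20, -18, …
The difference pattern repeats every 2 terms and not for any smaller step, so p = 2.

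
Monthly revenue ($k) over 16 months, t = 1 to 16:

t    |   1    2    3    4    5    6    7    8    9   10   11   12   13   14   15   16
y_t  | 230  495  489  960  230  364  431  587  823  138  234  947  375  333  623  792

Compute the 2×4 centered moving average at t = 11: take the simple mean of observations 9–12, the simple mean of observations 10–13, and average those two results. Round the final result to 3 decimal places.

Sum over 9–12: 823 + 138 + 234 + 947 = 2142
Sum over 10–13: 138 + 234 + 947 + 375 = 1694
CMA at t=11 = (2142 + 1694) / (2·4) = 3836 / 8 = 479.500

479.500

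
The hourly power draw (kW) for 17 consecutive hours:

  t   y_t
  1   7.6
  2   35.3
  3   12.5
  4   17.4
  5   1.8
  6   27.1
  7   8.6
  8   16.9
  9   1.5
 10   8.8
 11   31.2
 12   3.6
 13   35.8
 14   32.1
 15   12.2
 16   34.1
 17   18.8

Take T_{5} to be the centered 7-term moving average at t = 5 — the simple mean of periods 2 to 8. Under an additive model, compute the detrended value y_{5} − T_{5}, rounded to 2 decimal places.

Trend T_5 = (35.3 + 12.5 + 17.4 + 1.8 + 27.1 + 8.6 + 16.9) / 7 = 119.6/7 = 17.0857
Detrended value: 1.8 − 17.0857 = -15.29

-15.29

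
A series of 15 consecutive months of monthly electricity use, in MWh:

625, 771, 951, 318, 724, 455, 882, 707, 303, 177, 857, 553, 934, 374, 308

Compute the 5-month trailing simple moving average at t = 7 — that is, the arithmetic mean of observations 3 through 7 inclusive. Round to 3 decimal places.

666.000

Sum of periods 3–7: 951 + 318 + 724 + 455 + 882 = 3330
Divide by 5: 3330 / 5 = 666.000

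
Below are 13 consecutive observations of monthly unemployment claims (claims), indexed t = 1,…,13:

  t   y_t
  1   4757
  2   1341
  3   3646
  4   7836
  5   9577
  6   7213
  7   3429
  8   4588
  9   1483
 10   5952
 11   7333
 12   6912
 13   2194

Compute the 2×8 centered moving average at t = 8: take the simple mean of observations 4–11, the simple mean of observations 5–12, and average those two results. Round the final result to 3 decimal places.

Sum over 4–11: 7836 + 9577 + 7213 + 3429 + 4588 + 1483 + 5952 + 7333 = 47411
Sum over 5–12: 9577 + 7213 + 3429 + 4588 + 1483 + 5952 + 7333 + 6912 = 46487
CMA at t=8 = (47411 + 46487) / (2·8) = 93898 / 16 = 5868.625

5868.625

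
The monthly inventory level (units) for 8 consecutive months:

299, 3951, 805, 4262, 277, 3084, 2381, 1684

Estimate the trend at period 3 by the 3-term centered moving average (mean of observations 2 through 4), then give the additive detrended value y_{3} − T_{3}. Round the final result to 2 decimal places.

-2201.00

Trend T_3 = (3951 + 805 + 4262) / 3 = 9018/3 = 3006.0000
Detrended value: 805 − 3006.0000 = -2201.00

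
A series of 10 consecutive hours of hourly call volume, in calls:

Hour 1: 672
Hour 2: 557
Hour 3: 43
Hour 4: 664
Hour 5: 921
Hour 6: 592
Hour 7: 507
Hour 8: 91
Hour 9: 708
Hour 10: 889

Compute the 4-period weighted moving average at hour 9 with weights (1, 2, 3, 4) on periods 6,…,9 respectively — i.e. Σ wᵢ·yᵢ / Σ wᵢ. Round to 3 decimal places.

Weighted sum: 1·592 + 2·507 + 3·91 + 4·708 = 592 + 1014 + 273 + 2832 = 4711
Weight total: 1 + 2 + 3 + 4 = 10
WMA = 4711 / 10 = 471.100

471.100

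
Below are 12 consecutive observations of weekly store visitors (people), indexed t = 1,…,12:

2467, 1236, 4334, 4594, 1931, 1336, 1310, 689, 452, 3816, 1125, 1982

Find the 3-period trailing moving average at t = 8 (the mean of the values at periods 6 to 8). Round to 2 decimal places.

Sum of periods 6–8: 1336 + 1310 + 689 = 3335
Divide by 3: 3335 / 3 = 1111.67

1111.67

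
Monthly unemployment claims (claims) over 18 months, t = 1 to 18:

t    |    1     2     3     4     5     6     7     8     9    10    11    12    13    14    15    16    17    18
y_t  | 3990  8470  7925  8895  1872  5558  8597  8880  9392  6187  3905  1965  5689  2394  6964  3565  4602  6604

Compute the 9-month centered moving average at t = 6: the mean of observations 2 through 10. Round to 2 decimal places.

7308.44

Sum of periods 2–10: 8470 + 7925 + 8895 + 1872 + 5558 + 8597 + 8880 + 9392 + 6187 = 65776
Divide by 9: 65776 / 9 = 7308.44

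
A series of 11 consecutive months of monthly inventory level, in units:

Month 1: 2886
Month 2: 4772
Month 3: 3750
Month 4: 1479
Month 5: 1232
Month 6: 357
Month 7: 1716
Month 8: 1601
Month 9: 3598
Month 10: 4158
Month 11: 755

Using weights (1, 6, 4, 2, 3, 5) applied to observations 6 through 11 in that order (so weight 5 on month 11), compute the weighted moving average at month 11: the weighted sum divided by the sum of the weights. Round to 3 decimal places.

Weighted sum: 1·357 + 6·1716 + 4·1601 + 2·3598 + 3·4158 + 5·755 = 357 + 10296 + 6404 + 7196 + 12474 + 3775 = 40502
Weight total: 1 + 6 + 4 + 2 + 3 + 5 = 21
WMA = 40502 / 21 = 1928.667

1928.667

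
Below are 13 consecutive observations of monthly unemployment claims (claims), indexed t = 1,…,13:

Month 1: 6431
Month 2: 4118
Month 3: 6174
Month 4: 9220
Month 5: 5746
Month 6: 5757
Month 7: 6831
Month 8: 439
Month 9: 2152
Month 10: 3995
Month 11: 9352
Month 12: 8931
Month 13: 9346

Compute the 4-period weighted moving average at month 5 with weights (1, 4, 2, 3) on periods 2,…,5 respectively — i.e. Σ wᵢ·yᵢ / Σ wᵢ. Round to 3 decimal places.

6449.200

Weighted sum: 1·4118 + 4·6174 + 2·9220 + 3·5746 = 4118 + 24696 + 18440 + 17238 = 64492
Weight total: 1 + 4 + 2 + 3 = 10
WMA = 64492 / 10 = 6449.200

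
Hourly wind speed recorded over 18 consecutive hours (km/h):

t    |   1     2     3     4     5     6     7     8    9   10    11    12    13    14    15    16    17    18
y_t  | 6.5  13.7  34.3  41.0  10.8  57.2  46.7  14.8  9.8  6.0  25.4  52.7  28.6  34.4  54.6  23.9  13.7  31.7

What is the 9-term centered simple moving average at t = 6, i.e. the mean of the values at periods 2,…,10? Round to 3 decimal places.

26.033

Sum of periods 2–10: 13.7 + 34.3 + 41.0 + 10.8 + 57.2 + 46.7 + 14.8 + 9.8 + 6.0 = 234.3
Divide by 9: 234.3 / 9 = 26.033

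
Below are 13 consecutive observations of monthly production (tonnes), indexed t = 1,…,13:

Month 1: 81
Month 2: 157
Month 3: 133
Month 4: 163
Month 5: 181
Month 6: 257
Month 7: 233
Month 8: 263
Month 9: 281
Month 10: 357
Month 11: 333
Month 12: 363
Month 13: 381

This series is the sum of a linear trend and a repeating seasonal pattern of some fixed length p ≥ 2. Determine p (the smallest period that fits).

First differences y_{t+1} − y_t: 76, -24, 30, 18, 76, -24, 30, 18, 76, -24, …
The difference pattern repeats every 4 terms and not for any smaller step, so p = 4.

4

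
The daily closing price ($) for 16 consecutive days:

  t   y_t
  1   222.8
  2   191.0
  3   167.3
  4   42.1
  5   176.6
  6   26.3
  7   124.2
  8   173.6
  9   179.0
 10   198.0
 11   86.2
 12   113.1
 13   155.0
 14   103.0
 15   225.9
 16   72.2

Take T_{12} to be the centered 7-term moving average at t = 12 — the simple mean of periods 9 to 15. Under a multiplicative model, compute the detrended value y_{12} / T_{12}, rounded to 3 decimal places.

Trend T_12 = (179.0 + 198.0 + 86.2 + 113.1 + 155.0 + 103.0 + 225.9) / 7 = 1060.2/7 = 151.45714
Ratio to trend: 113.1 / 151.45714 = 0.747

0.747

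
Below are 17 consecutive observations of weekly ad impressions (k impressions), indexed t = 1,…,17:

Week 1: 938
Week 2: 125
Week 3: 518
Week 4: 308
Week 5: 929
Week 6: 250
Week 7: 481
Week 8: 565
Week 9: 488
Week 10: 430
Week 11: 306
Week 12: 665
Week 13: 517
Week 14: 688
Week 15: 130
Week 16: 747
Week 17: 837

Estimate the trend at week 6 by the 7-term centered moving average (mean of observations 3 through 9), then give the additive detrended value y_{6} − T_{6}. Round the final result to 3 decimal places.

-255.571

Trend T_6 = (518 + 308 + 929 + 250 + 481 + 565 + 488) / 7 = 3539/7 = 505.57143
Detrended value: 250 − 505.57143 = -255.571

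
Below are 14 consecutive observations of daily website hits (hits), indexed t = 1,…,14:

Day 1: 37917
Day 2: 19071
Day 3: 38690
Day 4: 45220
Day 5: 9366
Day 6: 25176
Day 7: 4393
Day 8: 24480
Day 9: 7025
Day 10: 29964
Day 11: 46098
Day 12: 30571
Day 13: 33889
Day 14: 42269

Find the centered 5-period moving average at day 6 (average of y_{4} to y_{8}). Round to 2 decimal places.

Sum of periods 4–8: 45220 + 9366 + 25176 + 4393 + 24480 = 108635
Divide by 5: 108635 / 5 = 21727.00

21727.00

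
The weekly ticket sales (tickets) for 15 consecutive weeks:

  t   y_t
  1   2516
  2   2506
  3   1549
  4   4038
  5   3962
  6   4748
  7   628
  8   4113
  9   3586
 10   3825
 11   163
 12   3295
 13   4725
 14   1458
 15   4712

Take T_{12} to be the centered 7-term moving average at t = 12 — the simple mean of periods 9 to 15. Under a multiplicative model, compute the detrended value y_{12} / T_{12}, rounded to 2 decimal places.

Trend T_12 = (3586 + 3825 + 163 + 3295 + 4725 + 1458 + 4712) / 7 = 21764/7 = 3109.1429
Ratio to trend: 3295 / 3109.1429 = 1.06

1.06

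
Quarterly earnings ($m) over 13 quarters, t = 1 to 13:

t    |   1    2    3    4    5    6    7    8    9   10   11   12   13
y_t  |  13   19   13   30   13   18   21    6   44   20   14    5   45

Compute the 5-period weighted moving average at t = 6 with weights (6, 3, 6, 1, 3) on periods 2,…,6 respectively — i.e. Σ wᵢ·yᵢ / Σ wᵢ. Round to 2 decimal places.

21.05

Weighted sum: 6·19 + 3·13 + 6·30 + 1·13 + 3·18 = 114 + 39 + 180 + 13 + 54 = 400
Weight total: 6 + 3 + 6 + 1 + 3 = 19
WMA = 400 / 19 = 21.05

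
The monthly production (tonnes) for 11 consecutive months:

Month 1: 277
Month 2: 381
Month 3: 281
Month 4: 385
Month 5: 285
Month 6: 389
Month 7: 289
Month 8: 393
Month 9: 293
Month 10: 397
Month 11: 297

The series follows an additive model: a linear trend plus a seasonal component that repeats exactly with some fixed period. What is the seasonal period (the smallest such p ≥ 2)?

First differences y_{t+1} − y_t: 104, -100, 104, -100, 104, -100, …
The difference pattern repeats every 2 terms and not for any smaller step, so p = 2.

2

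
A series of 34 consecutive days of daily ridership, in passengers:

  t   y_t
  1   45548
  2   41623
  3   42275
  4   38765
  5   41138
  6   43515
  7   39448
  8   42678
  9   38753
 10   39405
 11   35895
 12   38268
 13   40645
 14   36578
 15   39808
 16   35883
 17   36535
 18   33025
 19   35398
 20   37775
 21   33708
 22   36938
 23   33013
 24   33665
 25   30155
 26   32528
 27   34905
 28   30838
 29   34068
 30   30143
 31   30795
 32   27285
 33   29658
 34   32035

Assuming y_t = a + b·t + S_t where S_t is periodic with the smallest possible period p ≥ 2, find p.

7

First differences y_{t+1} − y_t: -3925, 652, -3510, 2373, 2377, -4067, 3230, -3925, 652, -3510, 2373, 2377, -4067, 3230, -3925, 652, …
The difference pattern repeats every 7 terms and not for any smaller step, so p = 7.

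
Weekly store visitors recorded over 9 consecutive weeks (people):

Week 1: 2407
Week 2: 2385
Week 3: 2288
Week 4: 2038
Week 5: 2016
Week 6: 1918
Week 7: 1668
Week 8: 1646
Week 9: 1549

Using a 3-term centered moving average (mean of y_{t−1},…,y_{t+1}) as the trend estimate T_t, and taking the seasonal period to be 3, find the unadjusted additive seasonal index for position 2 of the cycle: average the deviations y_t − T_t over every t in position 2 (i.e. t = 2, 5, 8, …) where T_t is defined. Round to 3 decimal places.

Season position 2 occurs at t = 2, 5, 8 (where T_t is defined).
t=2: T_2 = 2360.00000; y_2 − T_2 = 2385 − 2360.00000 = 25.00000
t=5: T_5 = 1990.66667; y_5 − T_5 = 2016 − 1990.66667 = 25.33333
t=8: T_8 = 1621.00000; y_8 − T_8 = 1646 − 1621.00000 = 25.00000
Mean deviation: (25.00000 + 25.33333 + 25.00000) / 3 = 25.111

25.111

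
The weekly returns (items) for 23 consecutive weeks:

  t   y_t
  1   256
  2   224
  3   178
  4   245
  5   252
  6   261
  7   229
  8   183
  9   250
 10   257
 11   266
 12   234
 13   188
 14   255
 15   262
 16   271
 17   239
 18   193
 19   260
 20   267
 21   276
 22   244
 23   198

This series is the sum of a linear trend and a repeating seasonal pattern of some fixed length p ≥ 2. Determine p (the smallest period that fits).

First differences y_{t+1} − y_t: -32, -46, 67, 7, 9, -32, -46, 67, 7, 9, -32, -46, …
The difference pattern repeats every 5 terms and not for any smaller step, so p = 5.

5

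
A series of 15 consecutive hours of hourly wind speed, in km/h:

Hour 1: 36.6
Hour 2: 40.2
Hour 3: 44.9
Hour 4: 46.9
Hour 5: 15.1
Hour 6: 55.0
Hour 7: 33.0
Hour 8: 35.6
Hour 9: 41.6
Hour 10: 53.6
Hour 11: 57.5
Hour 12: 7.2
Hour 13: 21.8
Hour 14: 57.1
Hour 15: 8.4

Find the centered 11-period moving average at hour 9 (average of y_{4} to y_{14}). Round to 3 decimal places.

Sum of periods 4–14: 46.9 + 15.1 + 55.0 + 33.0 + 35.6 + 41.6 + 53.6 + 57.5 + 7.2 + 21.8 + 57.1 = 424.4
Divide by 11: 424.4 / 11 = 38.582

38.582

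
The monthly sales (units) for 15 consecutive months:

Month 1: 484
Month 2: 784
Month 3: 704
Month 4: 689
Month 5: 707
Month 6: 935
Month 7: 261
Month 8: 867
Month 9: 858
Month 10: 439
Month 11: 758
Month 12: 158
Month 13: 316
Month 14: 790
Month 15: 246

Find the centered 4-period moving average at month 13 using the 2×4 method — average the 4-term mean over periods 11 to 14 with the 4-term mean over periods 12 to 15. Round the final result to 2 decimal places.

441.50

Sum over 11–14: 758 + 158 + 316 + 790 = 2022
Sum over 12–15: 158 + 316 + 790 + 246 = 1510
CMA at t=13 = (2022 + 1510) / (2·4) = 3532 / 8 = 441.50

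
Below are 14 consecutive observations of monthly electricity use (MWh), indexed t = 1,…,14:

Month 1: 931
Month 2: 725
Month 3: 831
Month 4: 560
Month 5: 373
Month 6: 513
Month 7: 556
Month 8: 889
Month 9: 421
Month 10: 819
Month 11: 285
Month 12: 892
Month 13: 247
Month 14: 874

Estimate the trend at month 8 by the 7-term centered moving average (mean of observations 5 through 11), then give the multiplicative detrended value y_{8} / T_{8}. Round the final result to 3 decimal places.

1.614

Trend T_8 = (373 + 513 + 556 + 889 + 421 + 819 + 285) / 7 = 3856/7 = 550.85714
Ratio to trend: 889 / 550.85714 = 1.614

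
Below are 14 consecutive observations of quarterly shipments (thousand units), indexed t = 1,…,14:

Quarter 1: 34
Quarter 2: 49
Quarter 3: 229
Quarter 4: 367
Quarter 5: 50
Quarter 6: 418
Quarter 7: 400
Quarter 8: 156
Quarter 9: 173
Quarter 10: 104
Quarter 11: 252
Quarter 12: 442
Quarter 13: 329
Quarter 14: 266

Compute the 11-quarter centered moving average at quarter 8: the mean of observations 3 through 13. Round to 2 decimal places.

Sum of periods 3–13: 229 + 367 + 50 + 418 + 400 + 156 + 173 + 104 + 252 + 442 + 329 = 2920
Divide by 11: 2920 / 11 = 265.45

265.45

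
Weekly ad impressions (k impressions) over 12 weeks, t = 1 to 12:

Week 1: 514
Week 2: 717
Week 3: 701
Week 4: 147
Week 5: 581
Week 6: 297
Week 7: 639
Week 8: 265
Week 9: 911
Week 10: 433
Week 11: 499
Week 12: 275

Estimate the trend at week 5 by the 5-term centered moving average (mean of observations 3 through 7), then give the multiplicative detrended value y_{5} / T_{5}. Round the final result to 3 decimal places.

1.228

Trend T_5 = (701 + 147 + 581 + 297 + 639) / 5 = 2365/5 = 473.00000
Ratio to trend: 581 / 473.00000 = 1.228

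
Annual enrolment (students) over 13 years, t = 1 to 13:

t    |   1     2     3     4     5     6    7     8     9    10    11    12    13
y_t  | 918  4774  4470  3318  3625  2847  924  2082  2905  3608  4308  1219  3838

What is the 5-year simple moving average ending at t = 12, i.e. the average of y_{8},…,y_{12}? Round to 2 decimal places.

2824.40

Sum of periods 8–12: 2082 + 2905 + 3608 + 4308 + 1219 = 14122
Divide by 5: 14122 / 5 = 2824.40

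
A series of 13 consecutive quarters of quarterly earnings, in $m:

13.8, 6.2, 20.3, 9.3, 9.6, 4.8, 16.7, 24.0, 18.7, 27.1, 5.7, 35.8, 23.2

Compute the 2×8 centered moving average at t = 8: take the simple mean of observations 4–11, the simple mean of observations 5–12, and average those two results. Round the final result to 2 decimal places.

16.14

Sum over 4–11: 9.3 + 9.6 + 4.8 + 16.7 + 24.0 + 18.7 + 27.1 + 5.7 = 115.9
Sum over 5–12: 9.6 + 4.8 + 16.7 + 24.0 + 18.7 + 27.1 + 5.7 + 35.8 = 142.4
CMA at t=8 = (115.9 + 142.4) / (2·8) = 258.3 / 16 = 16.14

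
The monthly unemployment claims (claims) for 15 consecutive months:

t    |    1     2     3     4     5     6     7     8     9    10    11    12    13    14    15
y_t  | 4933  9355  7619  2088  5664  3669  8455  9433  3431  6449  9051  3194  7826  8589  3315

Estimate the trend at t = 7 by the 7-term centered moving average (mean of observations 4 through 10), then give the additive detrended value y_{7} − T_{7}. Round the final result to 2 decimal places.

Trend T_7 = (2088 + 5664 + 3669 + 8455 + 9433 + 3431 + 6449) / 7 = 39189/7 = 5598.4286
Detrended value: 8455 − 5598.4286 = 2856.57

2856.57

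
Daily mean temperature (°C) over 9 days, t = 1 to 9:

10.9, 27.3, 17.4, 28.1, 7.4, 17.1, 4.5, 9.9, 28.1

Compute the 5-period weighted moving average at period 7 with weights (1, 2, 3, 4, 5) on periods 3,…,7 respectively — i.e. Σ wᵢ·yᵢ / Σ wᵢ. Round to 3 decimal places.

12.447

Weighted sum: 1·17.4 + 2·28.1 + 3·7.4 + 4·17.1 + 5·4.5 = 17.4 + 56.2 + 22.2 + 68.4 + 22.5 = 186.7
Weight total: 1 + 2 + 3 + 4 + 5 = 15
WMA = 186.7 / 15 = 12.447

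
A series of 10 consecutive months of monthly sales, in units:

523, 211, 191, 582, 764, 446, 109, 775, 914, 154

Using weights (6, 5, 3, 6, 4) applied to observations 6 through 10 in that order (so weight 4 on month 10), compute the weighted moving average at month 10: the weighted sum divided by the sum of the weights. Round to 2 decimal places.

Weighted sum: 6·446 + 5·109 + 3·775 + 6·914 + 4·154 = 2676 + 545 + 2325 + 5484 + 616 = 11646
Weight total: 6 + 5 + 3 + 6 + 4 = 24
WMA = 11646 / 24 = 485.25

485.25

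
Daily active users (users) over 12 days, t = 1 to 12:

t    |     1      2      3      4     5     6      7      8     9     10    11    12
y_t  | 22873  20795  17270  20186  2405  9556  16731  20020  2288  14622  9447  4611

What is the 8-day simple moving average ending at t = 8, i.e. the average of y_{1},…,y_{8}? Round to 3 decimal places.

16229.500

Sum of periods 1–8: 22873 + 20795 + 17270 + 20186 + 2405 + 9556 + 16731 + 20020 = 129836
Divide by 8: 129836 / 8 = 16229.500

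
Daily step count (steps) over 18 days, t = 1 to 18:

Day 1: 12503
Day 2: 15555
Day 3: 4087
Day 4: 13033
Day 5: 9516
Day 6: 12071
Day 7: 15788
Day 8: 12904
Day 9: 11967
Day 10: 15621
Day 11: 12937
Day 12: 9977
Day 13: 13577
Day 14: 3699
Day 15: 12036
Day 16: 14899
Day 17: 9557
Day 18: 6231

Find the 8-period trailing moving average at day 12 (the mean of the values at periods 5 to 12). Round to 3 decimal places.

Sum of periods 5–12: 9516 + 12071 + 15788 + 12904 + 11967 + 15621 + 12937 + 9977 = 100781
Divide by 8: 100781 / 8 = 12597.625

12597.625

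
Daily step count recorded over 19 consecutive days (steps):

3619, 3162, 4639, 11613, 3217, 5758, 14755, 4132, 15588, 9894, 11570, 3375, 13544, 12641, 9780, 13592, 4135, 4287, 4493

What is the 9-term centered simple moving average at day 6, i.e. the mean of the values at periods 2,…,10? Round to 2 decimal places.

Sum of periods 2–10: 3162 + 4639 + 11613 + 3217 + 5758 + 14755 + 4132 + 15588 + 9894 = 72758
Divide by 9: 72758 / 9 = 8084.22

8084.22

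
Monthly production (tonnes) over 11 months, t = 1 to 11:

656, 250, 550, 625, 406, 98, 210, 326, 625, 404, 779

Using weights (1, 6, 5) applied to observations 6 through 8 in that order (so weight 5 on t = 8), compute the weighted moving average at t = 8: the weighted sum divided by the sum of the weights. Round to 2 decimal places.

Weighted sum: 1·98 + 6·210 + 5·326 = 98 + 1260 + 1630 = 2988
Weight total: 1 + 6 + 5 = 12
WMA = 2988 / 12 = 249.00

249.00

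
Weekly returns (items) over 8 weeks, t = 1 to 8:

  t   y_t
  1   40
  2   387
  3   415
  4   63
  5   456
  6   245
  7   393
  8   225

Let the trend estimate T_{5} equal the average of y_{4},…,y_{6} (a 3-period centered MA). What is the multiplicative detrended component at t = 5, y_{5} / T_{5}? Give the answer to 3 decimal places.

1.791

Trend T_5 = (63 + 456 + 245) / 3 = 764/3 = 254.66667
Ratio to trend: 456 / 254.66667 = 1.791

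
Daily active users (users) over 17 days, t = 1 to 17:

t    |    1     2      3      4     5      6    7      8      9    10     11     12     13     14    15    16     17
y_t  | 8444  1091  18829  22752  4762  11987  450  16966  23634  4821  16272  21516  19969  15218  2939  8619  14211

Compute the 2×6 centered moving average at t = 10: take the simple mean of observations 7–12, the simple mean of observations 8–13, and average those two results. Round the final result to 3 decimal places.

Sum over 7–12: 450 + 16966 + 23634 + 4821 + 16272 + 21516 = 83659
Sum over 8–13: 16966 + 23634 + 4821 + 16272 + 21516 + 19969 = 103178
CMA at t=10 = (83659 + 103178) / (2·6) = 186837 / 12 = 15569.750

15569.750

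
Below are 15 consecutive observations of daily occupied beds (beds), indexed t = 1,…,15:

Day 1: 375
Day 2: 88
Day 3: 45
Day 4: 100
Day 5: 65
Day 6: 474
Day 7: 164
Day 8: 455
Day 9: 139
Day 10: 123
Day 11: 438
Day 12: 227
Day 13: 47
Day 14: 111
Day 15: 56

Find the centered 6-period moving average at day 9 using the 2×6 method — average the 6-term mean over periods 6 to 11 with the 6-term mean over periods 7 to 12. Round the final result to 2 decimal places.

Sum over 6–11: 474 + 164 + 455 + 139 + 123 + 438 = 1793
Sum over 7–12: 164 + 455 + 139 + 123 + 438 + 227 = 1546
CMA at t=9 = (1793 + 1546) / (2·6) = 3339 / 12 = 278.25

278.25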